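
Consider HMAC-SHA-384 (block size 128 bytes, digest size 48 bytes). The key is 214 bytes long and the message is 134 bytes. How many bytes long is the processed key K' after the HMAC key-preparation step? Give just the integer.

128

Key is 214 > 128 bytes, so it is hashed to 48 bytes then zero-padded to 128: |K'| = 128.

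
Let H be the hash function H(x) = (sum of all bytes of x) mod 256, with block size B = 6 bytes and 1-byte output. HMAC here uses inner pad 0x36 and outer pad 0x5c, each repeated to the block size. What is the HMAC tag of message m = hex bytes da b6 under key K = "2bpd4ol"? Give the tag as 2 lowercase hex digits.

Key "2bpd4ol" = 32 62 70 64 34 6f 6c is 7 bytes > B = 6, so hash it first: H(key) = 77, then zero-pad to 6 bytes: K' = 77 00 00 00 00 00.
K' ⊕ ipad = 41 36 36 36 36 36.  K' ⊕ opad = 2b 5c 5c 5c 5c 5c.
Inner input = (K'⊕ipad) ∥ m = 41 36 36 36 36 36 ∥ da b6.
Inner hash: sum = 65+54+54+54+54+54+218+182 = 735; mod 256 = 223 → df.
Outer input = (K'⊕opad) ∥ inner = 2b 5c 5c 5c 5c 5c ∥ df.
Outer hash (tag): sum = 43+92+92+92+92+92+223 = 726; mod 256 = 214 → d6.

d6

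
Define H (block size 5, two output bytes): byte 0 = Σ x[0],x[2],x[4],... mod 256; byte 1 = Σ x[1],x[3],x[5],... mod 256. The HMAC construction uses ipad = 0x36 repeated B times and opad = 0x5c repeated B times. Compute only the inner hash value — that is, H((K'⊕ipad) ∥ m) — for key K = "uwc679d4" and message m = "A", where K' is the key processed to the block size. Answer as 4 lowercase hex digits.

b1a3

Key "uwc679d4" = 75 77 63 36 37 39 64 34 is 8 bytes > B = 5, so hash it first: H(key) = 73 1a, then zero-pad to 5 bytes: K' = 73 1a 00 00 00.
K' ⊕ ipad = 45 2c 36 36 36.
Inner input = 45 2c 36 36 36 ∥ 41.
Inner hash: even-index sum = 177 mod 256 = 177; odd-index sum = 163 mod 256 = 163 → b1 a3.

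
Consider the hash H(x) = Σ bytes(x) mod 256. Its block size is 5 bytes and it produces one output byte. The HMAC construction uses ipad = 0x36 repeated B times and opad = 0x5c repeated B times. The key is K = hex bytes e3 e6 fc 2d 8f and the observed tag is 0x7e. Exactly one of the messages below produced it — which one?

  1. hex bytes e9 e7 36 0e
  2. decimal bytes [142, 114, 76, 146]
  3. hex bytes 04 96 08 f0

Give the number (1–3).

2

Key hex bytes e3 e6 fc 2d 8f is exactly B = 5 bytes: K' = e3 e6 fc 2d 8f.
K' ⊕ ipad = d5 d0 ca 1b b9; K' ⊕ opad = bf ba a0 71 d3.
m1: inner = H(d5 d0 ca 1b b9 e9 e7 36 0e) = 57; tag = H(bf ba a0 71 d3 57) = b4
m2: inner = H(d5 d0 ca 1b b9 8e 72 4c 92) = 21; tag = H(bf ba a0 71 d3 21) = 7e ← matches
m3: inner = H(d5 d0 ca 1b b9 04 96 08 f0) = d5; tag = H(bf ba a0 71 d3 d5) = 32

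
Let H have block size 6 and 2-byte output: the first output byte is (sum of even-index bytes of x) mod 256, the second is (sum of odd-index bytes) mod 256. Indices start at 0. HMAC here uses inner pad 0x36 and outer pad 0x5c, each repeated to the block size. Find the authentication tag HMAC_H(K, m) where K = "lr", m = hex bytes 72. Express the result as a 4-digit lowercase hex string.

Key "lr" = 6c 72 is 2 bytes ≤ B = 6; zero-pad to 6 bytes: K' = 6c 72 00 00 00 00.
K' ⊕ ipad = 5a 44 36 36 36 36.  K' ⊕ opad = 30 2e 5c 5c 5c 5c.
Inner input = (K'⊕ipad) ∥ m = 5a 44 36 36 36 36 ∥ 72.
Inner hash: even-index sum = 312 mod 256 = 56; odd-index sum = 176 mod 256 = 176 → 38 b0.
Outer input = (K'⊕opad) ∥ inner = 30 2e 5c 5c 5c 5c ∥ 38 b0.
Outer hash (tag): even-index sum = 288 mod 256 = 32; odd-index sum = 406 mod 256 = 150 → 20 96.

2096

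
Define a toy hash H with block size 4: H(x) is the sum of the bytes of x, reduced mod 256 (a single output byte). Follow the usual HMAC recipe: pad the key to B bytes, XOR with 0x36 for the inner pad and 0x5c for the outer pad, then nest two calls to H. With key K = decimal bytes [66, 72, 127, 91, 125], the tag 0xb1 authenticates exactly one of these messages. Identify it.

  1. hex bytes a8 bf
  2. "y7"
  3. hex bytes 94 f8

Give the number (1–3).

1

Key decimal bytes [66, 72, 127, 91, 125] = 42 48 7f 5b 7d is 5 bytes > B = 4, so hash it first: H(key) = e1, then zero-pad to 4 bytes: K' = e1 00 00 00.
K' ⊕ ipad = d7 36 36 36; K' ⊕ opad = bd 5c 5c 5c.
m1: inner = H(d7 36 36 36 a8 bf) = e0; tag = H(bd 5c 5c 5c e0) = b1 ← matches
m2: inner = H(d7 36 36 36 79 37) = 29; tag = H(bd 5c 5c 5c 29) = fa
m3: inner = H(d7 36 36 36 94 f8) = 05; tag = H(bd 5c 5c 5c 05) = d6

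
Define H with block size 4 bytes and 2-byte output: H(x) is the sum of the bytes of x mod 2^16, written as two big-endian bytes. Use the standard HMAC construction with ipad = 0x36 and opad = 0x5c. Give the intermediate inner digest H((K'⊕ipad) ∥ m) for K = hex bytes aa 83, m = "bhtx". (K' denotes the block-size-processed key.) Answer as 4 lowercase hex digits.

0373

Key hex bytes aa 83 is 2 bytes ≤ B = 4; zero-pad to 4 bytes: K' = aa 83 00 00.
K' ⊕ ipad = 9c b5 36 36.
Inner input = 9c b5 36 36 ∥ 62 68 74 78.
Inner hash: sum = 156+181+54+54+98+104+116+120 = 883 → 03 73.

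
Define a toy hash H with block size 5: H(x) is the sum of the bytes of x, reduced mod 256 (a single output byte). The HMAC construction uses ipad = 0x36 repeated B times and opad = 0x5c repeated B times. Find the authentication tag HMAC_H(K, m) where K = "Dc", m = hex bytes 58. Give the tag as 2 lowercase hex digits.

2c

Key "Dc" = 44 63 is 2 bytes ≤ B = 5; zero-pad to 5 bytes: K' = 44 63 00 00 00.
K' ⊕ ipad = 72 55 36 36 36.  K' ⊕ opad = 18 3f 5c 5c 5c.
Inner input = (K'⊕ipad) ∥ m = 72 55 36 36 36 ∥ 58.
Inner hash: sum = 114+85+54+54+54+88 = 449; mod 256 = 193 → c1.
Outer input = (K'⊕opad) ∥ inner = 18 3f 5c 5c 5c ∥ c1.
Outer hash (tag): sum = 24+63+92+92+92+193 = 556; mod 256 = 44 → 2c.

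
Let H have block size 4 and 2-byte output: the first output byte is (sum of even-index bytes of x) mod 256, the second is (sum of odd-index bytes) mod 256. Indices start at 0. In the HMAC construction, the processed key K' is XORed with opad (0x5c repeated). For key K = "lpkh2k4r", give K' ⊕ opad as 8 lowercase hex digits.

61e95c5c

Key "lpkh2k4r" = 6c 70 6b 68 32 6b 34 72 is 8 bytes > B = 4, so hash it first: H(key) = 3d b5, then zero-pad to 4 bytes: K' = 3d b5 00 00.
XOR each byte with 0x5c: 3d⊕5c=61, b5⊕5c=e9, 00⊕5c=5c, 00⊕5c=5c.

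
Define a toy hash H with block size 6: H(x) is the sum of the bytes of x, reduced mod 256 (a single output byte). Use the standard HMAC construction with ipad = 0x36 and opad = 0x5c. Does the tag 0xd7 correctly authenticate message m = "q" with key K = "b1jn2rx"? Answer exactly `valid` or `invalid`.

valid

Key "b1jn2rx" = 62 31 6a 6e 32 72 78 is 7 bytes > B = 6, so hash it first: H(key) = 87, then zero-pad to 6 bytes: K' = 87 00 00 00 00 00.
K' ⊕ ipad = b1 36 36 36 36 36; K' ⊕ opad = db 5c 5c 5c 5c 5c.
Inner hash: sum = 177+54+54+54+54+54+113 = 560; mod 256 = 48 → 30.
Outer hash (recomputed tag): sum = 219+92+92+92+92+92+48 = 727; mod 256 = 215 → d7.
Recomputed tag = d7; claimed = d7 → match.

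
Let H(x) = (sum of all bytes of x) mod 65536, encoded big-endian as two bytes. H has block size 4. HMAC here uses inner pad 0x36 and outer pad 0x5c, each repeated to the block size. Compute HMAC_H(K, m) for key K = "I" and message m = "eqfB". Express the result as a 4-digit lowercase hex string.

Key "I" = 49 is 1 byte ≤ B = 4; zero-pad to 4 bytes: K' = 49 00 00 00.
K' ⊕ ipad = 7f 36 36 36.  K' ⊕ opad = 15 5c 5c 5c.
Inner input = (K'⊕ipad) ∥ m = 7f 36 36 36 ∥ 65 71 66 42.
Inner hash: sum = 127+54+54+54+101+113+102+66 = 671 → 02 9f.
Outer input = (K'⊕opad) ∥ inner = 15 5c 5c 5c ∥ 02 9f.
Outer hash (tag): sum = 21+92+92+92+2+159 = 458 → 01 ca.

01ca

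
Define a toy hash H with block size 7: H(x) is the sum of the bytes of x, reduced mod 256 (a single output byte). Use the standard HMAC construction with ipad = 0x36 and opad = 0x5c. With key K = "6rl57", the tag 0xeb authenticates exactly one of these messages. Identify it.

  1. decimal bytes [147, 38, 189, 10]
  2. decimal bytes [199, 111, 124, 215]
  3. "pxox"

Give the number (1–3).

2

Key "6rl57" = 36 72 6c 35 37 is 5 bytes ≤ B = 7; zero-pad to 7 bytes: K' = 36 72 6c 35 37 00 00.
K' ⊕ ipad = 00 44 5a 03 01 36 36; K' ⊕ opad = 6a 2e 30 69 6b 5c 5c.
m1: inner = H(00 44 5a 03 01 36 36 93 26 bd 0a) = 8e; tag = H(6a 2e 30 69 6b 5c 5c 8e) = e2
m2: inner = H(00 44 5a 03 01 36 36 c7 6f 7c d7) = 97; tag = H(6a 2e 30 69 6b 5c 5c 97) = eb ← matches
m3: inner = H(00 44 5a 03 01 36 36 70 78 6f 78) = dd; tag = H(6a 2e 30 69 6b 5c 5c dd) = 31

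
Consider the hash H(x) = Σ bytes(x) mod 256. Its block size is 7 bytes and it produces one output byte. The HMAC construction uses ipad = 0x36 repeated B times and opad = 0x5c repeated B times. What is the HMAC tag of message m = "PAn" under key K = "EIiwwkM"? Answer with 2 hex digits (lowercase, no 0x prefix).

ab

Key "EIiwwkM" = 45 49 69 77 77 6b 4d is exactly B = 7 bytes: K' = 45 49 69 77 77 6b 4d.
K' ⊕ ipad = 73 7f 5f 41 41 5d 7b.  K' ⊕ opad = 19 15 35 2b 2b 37 11.
Inner input = (K'⊕ipad) ∥ m = 73 7f 5f 41 41 5d 7b ∥ 50 41 6e.
Inner hash: sum = 115+127+95+65+65+93+123+80+65+110 = 938; mod 256 = 170 → aa.
Outer input = (K'⊕opad) ∥ inner = 19 15 35 2b 2b 37 11 ∥ aa.
Outer hash (tag): sum = 25+21+53+43+43+55+17+170 = 427; mod 256 = 171 → ab.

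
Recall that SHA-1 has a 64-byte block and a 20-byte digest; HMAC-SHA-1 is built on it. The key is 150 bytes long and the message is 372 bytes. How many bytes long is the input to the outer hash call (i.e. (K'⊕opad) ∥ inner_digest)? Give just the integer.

Key is 150 > 64 bytes, so it is hashed to 20 bytes then zero-padded to 64: |K'| = 64.
Outer input = (K'⊕opad) ∥ H(inner) → 64 + 20 = 84 bytes.

84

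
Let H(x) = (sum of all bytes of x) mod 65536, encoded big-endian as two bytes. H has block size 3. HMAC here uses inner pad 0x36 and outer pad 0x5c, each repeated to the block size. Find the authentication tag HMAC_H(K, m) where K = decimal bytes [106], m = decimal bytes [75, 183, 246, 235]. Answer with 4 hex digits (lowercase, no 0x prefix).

Key decimal bytes [106] = 6a is 1 byte ≤ B = 3; zero-pad to 3 bytes: K' = 6a 00 00.
K' ⊕ ipad = 5c 36 36.  K' ⊕ opad = 36 5c 5c.
Inner input = (K'⊕ipad) ∥ m = 5c 36 36 ∥ 4b b7 f6 eb.
Inner hash: sum = 92+54+54+75+183+246+235 = 939 → 03 ab.
Outer input = (K'⊕opad) ∥ inner = 36 5c 5c ∥ 03 ab.
Outer hash (tag): sum = 54+92+92+3+171 = 412 → 01 9c.

019c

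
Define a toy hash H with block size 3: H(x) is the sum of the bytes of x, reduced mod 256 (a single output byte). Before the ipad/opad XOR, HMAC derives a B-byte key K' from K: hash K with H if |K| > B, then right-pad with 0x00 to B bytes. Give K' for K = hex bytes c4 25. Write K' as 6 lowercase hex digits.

c42500

Key hex bytes c4 25 is 2 bytes ≤ B = 3; zero-pad to 3 bytes: K' = c4 25 00.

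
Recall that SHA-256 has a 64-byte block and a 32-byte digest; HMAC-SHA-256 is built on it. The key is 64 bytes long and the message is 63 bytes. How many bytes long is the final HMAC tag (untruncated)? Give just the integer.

The tag is one SHA-256 digest: 32 bytes.

32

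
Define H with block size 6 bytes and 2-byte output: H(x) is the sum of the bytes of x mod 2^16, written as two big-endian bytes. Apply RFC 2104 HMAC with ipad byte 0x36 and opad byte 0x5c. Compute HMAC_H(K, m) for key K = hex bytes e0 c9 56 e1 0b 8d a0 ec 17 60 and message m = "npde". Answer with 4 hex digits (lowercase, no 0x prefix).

Key hex bytes e0 c9 56 e1 0b 8d a0 ec 17 60 is 10 bytes > B = 6, so hash it first: H(key) = 05 7b, then zero-pad to 6 bytes: K' = 05 7b 00 00 00 00.
K' ⊕ ipad = 33 4d 36 36 36 36.  K' ⊕ opad = 59 27 5c 5c 5c 5c.
Inner input = (K'⊕ipad) ∥ m = 33 4d 36 36 36 36 ∥ 6e 70 64 65.
Inner hash: sum = 51+77+54+54+54+54+110+112+100+101 = 767 → 02 ff.
Outer input = (K'⊕opad) ∥ inner = 59 27 5c 5c 5c 5c ∥ 02 ff.
Outer hash (tag): sum = 89+39+92+92+92+92+2+255 = 753 → 02 f1.

02f1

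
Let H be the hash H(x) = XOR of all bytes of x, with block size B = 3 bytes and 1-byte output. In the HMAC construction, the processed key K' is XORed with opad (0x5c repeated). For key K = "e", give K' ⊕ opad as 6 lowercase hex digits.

Key "e" = 65 is 1 byte ≤ B = 3; zero-pad to 3 bytes: K' = 65 00 00.
XOR each byte with 0x5c: 65⊕5c=39, 00⊕5c=5c, 00⊕5c=5c.

395c5c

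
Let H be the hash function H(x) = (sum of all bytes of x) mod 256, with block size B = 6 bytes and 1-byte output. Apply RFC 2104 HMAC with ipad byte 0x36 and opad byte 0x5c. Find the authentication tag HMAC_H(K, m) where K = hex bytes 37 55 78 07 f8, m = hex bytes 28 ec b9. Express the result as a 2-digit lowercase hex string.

a7

Key hex bytes 37 55 78 07 f8 is 5 bytes ≤ B = 6; zero-pad to 6 bytes: K' = 37 55 78 07 f8 00.
K' ⊕ ipad = 01 63 4e 31 ce 36.  K' ⊕ opad = 6b 09 24 5b a4 5c.
Inner input = (K'⊕ipad) ∥ m = 01 63 4e 31 ce 36 ∥ 28 ec b9.
Inner hash: sum = 1+99+78+49+206+54+40+236+185 = 948; mod 256 = 180 → b4.
Outer input = (K'⊕opad) ∥ inner = 6b 09 24 5b a4 5c ∥ b4.
Outer hash (tag): sum = 107+9+36+91+164+92+180 = 679; mod 256 = 167 → a7.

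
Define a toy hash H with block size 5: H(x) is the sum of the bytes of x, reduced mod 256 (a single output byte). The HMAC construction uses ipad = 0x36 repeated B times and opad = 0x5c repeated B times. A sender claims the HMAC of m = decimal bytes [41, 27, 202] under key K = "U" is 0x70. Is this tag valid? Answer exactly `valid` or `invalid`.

invalid

Key "U" = 55 is 1 byte ≤ B = 5; zero-pad to 5 bytes: K' = 55 00 00 00 00.
K' ⊕ ipad = 63 36 36 36 36; K' ⊕ opad = 09 5c 5c 5c 5c.
Inner hash: sum = 99+54+54+54+54+41+27+202 = 585; mod 256 = 73 → 49.
Outer hash (recomputed tag): sum = 9+92+92+92+92+73 = 450; mod 256 = 194 → c2.
Recomputed tag = c2; claimed = 70 → mismatch.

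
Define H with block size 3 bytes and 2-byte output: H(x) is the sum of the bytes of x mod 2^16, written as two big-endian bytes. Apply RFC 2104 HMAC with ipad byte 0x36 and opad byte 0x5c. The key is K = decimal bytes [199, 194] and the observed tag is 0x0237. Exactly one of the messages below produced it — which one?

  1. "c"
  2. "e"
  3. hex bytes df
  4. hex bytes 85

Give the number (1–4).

Key decimal bytes [199, 194] = c7 c2 is 2 bytes ≤ B = 3; zero-pad to 3 bytes: K' = c7 c2 00.
K' ⊕ ipad = f1 f4 36; K' ⊕ opad = 9b 9e 5c.
m1: inner = H(f1 f4 36 63) = 02 7e; tag = H(9b 9e 5c 02 7e) = 0215
m2: inner = H(f1 f4 36 65) = 02 80; tag = H(9b 9e 5c 02 80) = 0217
m3: inner = H(f1 f4 36 df) = 02 fa; tag = H(9b 9e 5c 02 fa) = 0291
m4: inner = H(f1 f4 36 85) = 02 a0; tag = H(9b 9e 5c 02 a0) = 0237 ← matches

4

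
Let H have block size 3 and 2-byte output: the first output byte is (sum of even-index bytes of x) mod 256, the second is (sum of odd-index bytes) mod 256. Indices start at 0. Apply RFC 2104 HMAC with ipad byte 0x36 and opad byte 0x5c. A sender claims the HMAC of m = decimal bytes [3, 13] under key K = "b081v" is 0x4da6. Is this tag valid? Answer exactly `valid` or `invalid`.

invalid

Key "b081v" = 62 30 38 31 76 is 5 bytes > B = 3, so hash it first: H(key) = 10 61, then zero-pad to 3 bytes: K' = 10 61 00.
K' ⊕ ipad = 26 57 36; K' ⊕ opad = 4c 3d 5c.
Inner hash: even-index sum = 105 mod 256 = 105; odd-index sum = 90 mod 256 = 90 → 69 5a.
Outer hash (recomputed tag): even-index sum = 258 mod 256 = 2; odd-index sum = 166 mod 256 = 166 → 02 a6.
Recomputed tag = 02a6; claimed = 4da6 → mismatch.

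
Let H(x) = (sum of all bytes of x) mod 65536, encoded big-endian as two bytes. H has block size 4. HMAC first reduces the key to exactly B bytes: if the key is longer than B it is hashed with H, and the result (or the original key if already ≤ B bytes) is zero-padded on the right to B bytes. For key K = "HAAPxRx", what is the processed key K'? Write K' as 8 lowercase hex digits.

025c0000

|K| = 7 > B = 4, so first hash the key.
H(K): sum = 72+65+65+80+120+82+120 = 604 → 02 5c.
Zero-pad H(K) = 02 5c to 4 bytes: K' = 02 5c 00 00.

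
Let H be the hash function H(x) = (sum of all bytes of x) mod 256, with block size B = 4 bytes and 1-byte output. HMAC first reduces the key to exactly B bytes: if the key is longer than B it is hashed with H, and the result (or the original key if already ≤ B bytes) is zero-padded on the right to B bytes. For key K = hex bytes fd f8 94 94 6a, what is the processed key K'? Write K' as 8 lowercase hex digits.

|K| = 5 > B = 4, so first hash the key.
H(K): sum = 253+248+148+148+106 = 903; mod 256 = 135 → 87.
Zero-pad H(K) = 87 to 4 bytes: K' = 87 00 00 00.

87000000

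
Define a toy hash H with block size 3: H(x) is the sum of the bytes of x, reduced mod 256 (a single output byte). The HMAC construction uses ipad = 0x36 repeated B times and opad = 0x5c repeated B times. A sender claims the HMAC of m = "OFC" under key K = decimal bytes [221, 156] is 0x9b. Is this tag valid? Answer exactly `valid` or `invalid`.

Key decimal bytes [221, 156] = dd 9c is 2 bytes ≤ B = 3; zero-pad to 3 bytes: K' = dd 9c 00.
K' ⊕ ipad = eb aa 36; K' ⊕ opad = 81 c0 5c.
Inner hash: sum = 235+170+54+79+70+67 = 675; mod 256 = 163 → a3.
Outer hash (recomputed tag): sum = 129+192+92+163 = 576; mod 256 = 64 → 40.
Recomputed tag = 40; claimed = 9b → mismatch.

invalid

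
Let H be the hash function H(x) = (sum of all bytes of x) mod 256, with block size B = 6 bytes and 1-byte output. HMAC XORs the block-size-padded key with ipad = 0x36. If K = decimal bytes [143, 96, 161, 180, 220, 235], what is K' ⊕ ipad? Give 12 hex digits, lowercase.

Key decimal bytes [143, 96, 161, 180, 220, 235] = 8f 60 a1 b4 dc eb is exactly B = 6 bytes: K' = 8f 60 a1 b4 dc eb.
XOR each byte with 0x36: 8f⊕36=b9, 60⊕36=56, a1⊕36=97, b4⊕36=82, dc⊕36=ea, eb⊕36=dd.

b9569782eadd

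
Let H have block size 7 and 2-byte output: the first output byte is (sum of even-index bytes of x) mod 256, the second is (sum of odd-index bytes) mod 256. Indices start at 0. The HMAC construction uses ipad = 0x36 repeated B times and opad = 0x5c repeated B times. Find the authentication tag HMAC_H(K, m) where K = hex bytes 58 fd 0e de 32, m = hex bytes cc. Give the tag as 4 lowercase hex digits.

d55f

Key hex bytes 58 fd 0e de 32 is 5 bytes ≤ B = 7; zero-pad to 7 bytes: K' = 58 fd 0e de 32 00 00.
K' ⊕ ipad = 6e cb 38 e8 04 36 36.  K' ⊕ opad = 04 a1 52 82 6e 5c 5c.
Inner input = (K'⊕ipad) ∥ m = 6e cb 38 e8 04 36 36 ∥ cc.
Inner hash: even-index sum = 224 mod 256 = 224; odd-index sum = 693 mod 256 = 181 → e0 b5.
Outer input = (K'⊕opad) ∥ inner = 04 a1 52 82 6e 5c 5c ∥ e0 b5.
Outer hash (tag): even-index sum = 469 mod 256 = 213; odd-index sum = 607 mod 256 = 95 → d5 5f.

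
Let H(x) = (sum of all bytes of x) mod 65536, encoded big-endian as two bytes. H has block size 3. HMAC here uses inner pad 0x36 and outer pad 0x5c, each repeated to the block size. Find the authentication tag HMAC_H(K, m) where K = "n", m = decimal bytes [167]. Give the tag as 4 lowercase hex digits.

0156

Key "n" = 6e is 1 byte ≤ B = 3; zero-pad to 3 bytes: K' = 6e 00 00.
K' ⊕ ipad = 58 36 36.  K' ⊕ opad = 32 5c 5c.
Inner input = (K'⊕ipad) ∥ m = 58 36 36 ∥ a7.
Inner hash: sum = 88+54+54+167 = 363 → 01 6b.
Outer input = (K'⊕opad) ∥ inner = 32 5c 5c ∥ 01 6b.
Outer hash (tag): sum = 50+92+92+1+107 = 342 → 01 56.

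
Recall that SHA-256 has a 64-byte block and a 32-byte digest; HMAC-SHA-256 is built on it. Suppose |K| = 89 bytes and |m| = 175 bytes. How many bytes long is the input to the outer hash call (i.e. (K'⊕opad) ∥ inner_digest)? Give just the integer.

Key is 89 > 64 bytes, so it is hashed to 32 bytes then zero-padded to 64: |K'| = 64.
Outer input = (K'⊕opad) ∥ H(inner) → 64 + 32 = 96 bytes.

96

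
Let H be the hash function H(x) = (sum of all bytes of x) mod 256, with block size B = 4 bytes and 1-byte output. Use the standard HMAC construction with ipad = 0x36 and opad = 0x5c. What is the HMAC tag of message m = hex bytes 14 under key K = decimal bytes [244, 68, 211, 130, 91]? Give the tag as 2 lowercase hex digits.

Key decimal bytes [244, 68, 211, 130, 91] = f4 44 d3 82 5b is 5 bytes > B = 4, so hash it first: H(key) = e8, then zero-pad to 4 bytes: K' = e8 00 00 00.
K' ⊕ ipad = de 36 36 36.  K' ⊕ opad = b4 5c 5c 5c.
Inner input = (K'⊕ipad) ∥ m = de 36 36 36 ∥ 14.
Inner hash: sum = 222+54+54+54+20 = 404; mod 256 = 148 → 94.
Outer input = (K'⊕opad) ∥ inner = b4 5c 5c 5c ∥ 94.
Outer hash (tag): sum = 180+92+92+92+148 = 604; mod 256 = 92 → 5c.

5c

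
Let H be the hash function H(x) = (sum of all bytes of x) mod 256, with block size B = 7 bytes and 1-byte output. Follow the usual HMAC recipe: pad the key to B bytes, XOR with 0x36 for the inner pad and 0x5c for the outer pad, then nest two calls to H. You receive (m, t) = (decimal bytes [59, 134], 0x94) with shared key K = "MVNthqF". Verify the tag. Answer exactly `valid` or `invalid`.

Key "MVNthqF" = 4d 56 4e 74 68 71 46 is exactly B = 7 bytes: K' = 4d 56 4e 74 68 71 46.
K' ⊕ ipad = 7b 60 78 42 5e 47 70; K' ⊕ opad = 11 0a 12 28 34 2d 1a.
Inner hash: sum = 123+96+120+66+94+71+112+59+134 = 875; mod 256 = 107 → 6b.
Outer hash (recomputed tag): sum = 17+10+18+40+52+45+26+107 = 315; mod 256 = 59 → 3b.
Recomputed tag = 3b; claimed = 94 → mismatch.

invalid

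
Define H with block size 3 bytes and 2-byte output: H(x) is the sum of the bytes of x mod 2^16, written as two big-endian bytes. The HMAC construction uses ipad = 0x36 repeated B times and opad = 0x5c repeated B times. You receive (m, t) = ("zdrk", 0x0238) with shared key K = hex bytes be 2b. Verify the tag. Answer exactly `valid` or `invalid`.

invalid

Key hex bytes be 2b is 2 bytes ≤ B = 3; zero-pad to 3 bytes: K' = be 2b 00.
K' ⊕ ipad = 88 1d 36; K' ⊕ opad = e2 77 5c.
Inner hash: sum = 136+29+54+122+100+114+107 = 662 → 02 96.
Outer hash (recomputed tag): sum = 226+119+92+2+150 = 589 → 02 4d.
Recomputed tag = 024d; claimed = 0238 → mismatch.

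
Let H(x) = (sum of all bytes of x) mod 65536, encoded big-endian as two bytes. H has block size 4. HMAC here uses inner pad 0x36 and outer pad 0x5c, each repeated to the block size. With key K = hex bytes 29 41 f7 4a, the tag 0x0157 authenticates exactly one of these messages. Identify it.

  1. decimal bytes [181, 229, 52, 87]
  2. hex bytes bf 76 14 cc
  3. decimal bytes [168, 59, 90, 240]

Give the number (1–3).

Key hex bytes 29 41 f7 4a is exactly B = 4 bytes: K' = 29 41 f7 4a.
K' ⊕ ipad = 1f 77 c1 7c; K' ⊕ opad = 75 1d ab 16.
m1: inner = H(1f 77 c1 7c b5 e5 34 57) = 03 f8; tag = H(75 1d ab 16 03 f8) = 024e
m2: inner = H(1f 77 c1 7c bf 76 14 cc) = 03 e8; tag = H(75 1d ab 16 03 e8) = 023e
m3: inner = H(1f 77 c1 7c a8 3b 5a f0) = 04 00; tag = H(75 1d ab 16 04 00) = 0157 ← matches

3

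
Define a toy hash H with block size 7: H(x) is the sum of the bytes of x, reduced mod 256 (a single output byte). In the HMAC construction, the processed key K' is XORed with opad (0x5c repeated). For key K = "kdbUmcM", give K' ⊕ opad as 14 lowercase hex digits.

37383e09313f11

Key "kdbUmcM" = 6b 64 62 55 6d 63 4d is exactly B = 7 bytes: K' = 6b 64 62 55 6d 63 4d.
XOR each byte with 0x5c: 6b⊕5c=37, 64⊕5c=38, 62⊕5c=3e, 55⊕5c=09, 6d⊕5c=31, 63⊕5c=3f, 4d⊕5c=11.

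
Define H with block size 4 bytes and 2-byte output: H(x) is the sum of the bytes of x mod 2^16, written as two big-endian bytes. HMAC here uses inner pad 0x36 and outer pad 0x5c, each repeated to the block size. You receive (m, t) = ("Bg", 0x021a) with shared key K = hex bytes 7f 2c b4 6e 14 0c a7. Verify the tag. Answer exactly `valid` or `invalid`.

invalid

Key hex bytes 7f 2c b4 6e 14 0c a7 is 7 bytes > B = 4, so hash it first: H(key) = 02 94, then zero-pad to 4 bytes: K' = 02 94 00 00.
K' ⊕ ipad = 34 a2 36 36; K' ⊕ opad = 5e c8 5c 5c.
Inner hash: sum = 52+162+54+54+66+103 = 491 → 01 eb.
Outer hash (recomputed tag): sum = 94+200+92+92+1+235 = 714 → 02 ca.
Recomputed tag = 02ca; claimed = 021a → mismatch.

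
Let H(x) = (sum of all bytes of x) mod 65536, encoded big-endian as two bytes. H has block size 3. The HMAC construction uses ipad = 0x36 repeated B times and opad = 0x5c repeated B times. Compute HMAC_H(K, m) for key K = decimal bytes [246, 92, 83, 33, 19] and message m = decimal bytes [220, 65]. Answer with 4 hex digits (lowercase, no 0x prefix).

01b9

Key decimal bytes [246, 92, 83, 33, 19] = f6 5c 53 21 13 is 5 bytes > B = 3, so hash it first: H(key) = 01 d9, then zero-pad to 3 bytes: K' = 01 d9 00.
K' ⊕ ipad = 37 ef 36.  K' ⊕ opad = 5d 85 5c.
Inner input = (K'⊕ipad) ∥ m = 37 ef 36 ∥ dc 41.
Inner hash: sum = 55+239+54+220+65 = 633 → 02 79.
Outer input = (K'⊕opad) ∥ inner = 5d 85 5c ∥ 02 79.
Outer hash (tag): sum = 93+133+92+2+121 = 441 → 01 b9.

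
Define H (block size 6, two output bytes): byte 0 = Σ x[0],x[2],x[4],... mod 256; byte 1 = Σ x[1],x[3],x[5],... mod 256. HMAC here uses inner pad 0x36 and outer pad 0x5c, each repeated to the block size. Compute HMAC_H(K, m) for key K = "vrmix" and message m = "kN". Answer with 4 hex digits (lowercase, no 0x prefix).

Key "vrmix" = 76 72 6d 69 78 is 5 bytes ≤ B = 6; zero-pad to 6 bytes: K' = 76 72 6d 69 78 00.
K' ⊕ ipad = 40 44 5b 5f 4e 36.  K' ⊕ opad = 2a 2e 31 35 24 5c.
Inner input = (K'⊕ipad) ∥ m = 40 44 5b 5f 4e 36 ∥ 6b 4e.
Inner hash: even-index sum = 340 mod 256 = 84; odd-index sum = 295 mod 256 = 39 → 54 27.
Outer input = (K'⊕opad) ∥ inner = 2a 2e 31 35 24 5c ∥ 54 27.
Outer hash (tag): even-index sum = 211 mod 256 = 211; odd-index sum = 230 mod 256 = 230 → d3 e6.

d3e6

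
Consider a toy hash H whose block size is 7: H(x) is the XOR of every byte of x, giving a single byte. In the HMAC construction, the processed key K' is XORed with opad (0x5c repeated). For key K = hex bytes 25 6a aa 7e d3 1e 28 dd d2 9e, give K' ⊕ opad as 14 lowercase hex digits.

Key hex bytes 25 6a aa 7e d3 1e 28 dd d2 9e is 10 bytes > B = 7, so hash it first: H(key) = ef, then zero-pad to 7 bytes: K' = ef 00 00 00 00 00 00.
XOR each byte with 0x5c: ef⊕5c=b3, 00⊕5c=5c, 00⊕5c=5c, 00⊕5c=5c, 00⊕5c=5c, 00⊕5c=5c, 00⊕5c=5c.

b35c5c5c5c5c5c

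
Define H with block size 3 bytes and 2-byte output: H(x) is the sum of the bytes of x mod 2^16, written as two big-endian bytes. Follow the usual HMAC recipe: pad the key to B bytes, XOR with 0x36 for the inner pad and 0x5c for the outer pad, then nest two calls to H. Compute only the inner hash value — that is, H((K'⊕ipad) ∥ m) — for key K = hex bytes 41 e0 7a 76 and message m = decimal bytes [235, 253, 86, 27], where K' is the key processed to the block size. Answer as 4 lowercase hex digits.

Key hex bytes 41 e0 7a 76 is 4 bytes > B = 3, so hash it first: H(key) = 02 11, then zero-pad to 3 bytes: K' = 02 11 00.
K' ⊕ ipad = 34 27 36.
Inner input = 34 27 36 ∥ eb fd 56 1b.
Inner hash: sum = 52+39+54+235+253+86+27 = 746 → 02 ea.

02ea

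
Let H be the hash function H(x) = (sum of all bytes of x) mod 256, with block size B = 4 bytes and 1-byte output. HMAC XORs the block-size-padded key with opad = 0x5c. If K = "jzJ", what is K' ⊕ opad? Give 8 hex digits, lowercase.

3626165c

Key "jzJ" = 6a 7a 4a is 3 bytes ≤ B = 4; zero-pad to 4 bytes: K' = 6a 7a 4a 00.
XOR each byte with 0x5c: 6a⊕5c=36, 7a⊕5c=26, 4a⊕5c=16, 00⊕5c=5c.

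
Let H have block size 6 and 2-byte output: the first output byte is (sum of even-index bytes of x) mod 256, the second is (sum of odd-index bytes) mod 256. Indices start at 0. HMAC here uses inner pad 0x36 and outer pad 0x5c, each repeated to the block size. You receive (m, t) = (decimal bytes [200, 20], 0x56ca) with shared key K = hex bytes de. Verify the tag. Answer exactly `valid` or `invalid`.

valid

Key hex bytes de is 1 byte ≤ B = 6; zero-pad to 6 bytes: K' = de 00 00 00 00 00.
K' ⊕ ipad = e8 36 36 36 36 36; K' ⊕ opad = 82 5c 5c 5c 5c 5c.
Inner hash: even-index sum = 540 mod 256 = 28; odd-index sum = 182 mod 256 = 182 → 1c b6.
Outer hash (recomputed tag): even-index sum = 342 mod 256 = 86; odd-index sum = 458 mod 256 = 202 → 56 ca.
Recomputed tag = 56ca; claimed = 56ca → match.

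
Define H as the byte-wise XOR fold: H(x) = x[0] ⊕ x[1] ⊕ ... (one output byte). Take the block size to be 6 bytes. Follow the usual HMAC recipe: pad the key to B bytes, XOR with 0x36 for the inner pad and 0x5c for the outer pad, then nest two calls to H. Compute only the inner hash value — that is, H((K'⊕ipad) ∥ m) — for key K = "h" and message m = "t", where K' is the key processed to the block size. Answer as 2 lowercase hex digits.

Key "h" = 68 is 1 byte ≤ B = 6; zero-pad to 6 bytes: K' = 68 00 00 00 00 00.
K' ⊕ ipad = 5e 36 36 36 36 36.
Inner input = 5e 36 36 36 36 36 ∥ 74.
Inner hash: XOR 5e⊕36⊕36⊕36⊕36⊕36⊕74 = 1c.

1c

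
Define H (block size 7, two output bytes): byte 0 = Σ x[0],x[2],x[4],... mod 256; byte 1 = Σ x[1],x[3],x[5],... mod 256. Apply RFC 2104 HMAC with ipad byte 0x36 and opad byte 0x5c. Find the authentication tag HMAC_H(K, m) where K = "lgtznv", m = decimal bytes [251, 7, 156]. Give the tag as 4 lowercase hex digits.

Key "lgtznv" = 6c 67 74 7a 6e 76 is 6 bytes ≤ B = 7; zero-pad to 7 bytes: K' = 6c 67 74 7a 6e 76 00.
K' ⊕ ipad = 5a 51 42 4c 58 40 36.  K' ⊕ opad = 30 3b 28 26 32 2a 5c.
Inner input = (K'⊕ipad) ∥ m = 5a 51 42 4c 58 40 36 ∥ fb 07 9c.
Inner hash: even-index sum = 305 mod 256 = 49; odd-index sum = 628 mod 256 = 116 → 31 74.
Outer input = (K'⊕opad) ∥ inner = 30 3b 28 26 32 2a 5c ∥ 31 74.
Outer hash (tag): even-index sum = 346 mod 256 = 90; odd-index sum = 188 mod 256 = 188 → 5a bc.

5abc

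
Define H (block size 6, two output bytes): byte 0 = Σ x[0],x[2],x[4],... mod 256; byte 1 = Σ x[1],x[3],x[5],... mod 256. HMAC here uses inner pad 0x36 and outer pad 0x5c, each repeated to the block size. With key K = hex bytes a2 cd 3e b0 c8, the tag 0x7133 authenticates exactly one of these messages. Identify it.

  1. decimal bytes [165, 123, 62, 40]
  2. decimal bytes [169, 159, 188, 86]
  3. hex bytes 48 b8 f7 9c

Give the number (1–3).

1

Key hex bytes a2 cd 3e b0 c8 is 5 bytes ≤ B = 6; zero-pad to 6 bytes: K' = a2 cd 3e b0 c8 00.
K' ⊕ ipad = 94 fb 08 86 fe 36; K' ⊕ opad = fe 91 62 ec 94 5c.
m1: inner = H(94 fb 08 86 fe 36 a5 7b 3e 28) = 7d 5a; tag = H(fe 91 62 ec 94 5c 7d 5a) = 7133 ← matches
m2: inner = H(94 fb 08 86 fe 36 a9 9f bc 56) = ff ac; tag = H(fe 91 62 ec 94 5c ff ac) = f385
m3: inner = H(94 fb 08 86 fe 36 48 b8 f7 9c) = d9 0b; tag = H(fe 91 62 ec 94 5c d9 0b) = cde4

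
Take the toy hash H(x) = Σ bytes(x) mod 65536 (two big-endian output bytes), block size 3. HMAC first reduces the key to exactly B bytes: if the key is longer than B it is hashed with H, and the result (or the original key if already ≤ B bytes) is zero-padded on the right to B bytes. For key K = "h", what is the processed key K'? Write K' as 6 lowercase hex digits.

680000

Key "h" = 68 is 1 byte ≤ B = 3; zero-pad to 3 bytes: K' = 68 00 00.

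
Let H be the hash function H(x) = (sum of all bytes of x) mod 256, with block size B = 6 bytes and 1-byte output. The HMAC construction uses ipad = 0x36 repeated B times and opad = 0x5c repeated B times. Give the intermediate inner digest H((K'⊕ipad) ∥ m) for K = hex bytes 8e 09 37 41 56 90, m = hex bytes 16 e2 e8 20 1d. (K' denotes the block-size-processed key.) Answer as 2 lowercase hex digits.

Key hex bytes 8e 09 37 41 56 90 is exactly B = 6 bytes: K' = 8e 09 37 41 56 90.
K' ⊕ ipad = b8 3f 01 77 60 a6.
Inner input = b8 3f 01 77 60 a6 ∥ 16 e2 e8 20 1d.
Inner hash: sum = 184+63+1+119+96+166+22+226+232+32+29 = 1170; mod 256 = 146 → 92.

92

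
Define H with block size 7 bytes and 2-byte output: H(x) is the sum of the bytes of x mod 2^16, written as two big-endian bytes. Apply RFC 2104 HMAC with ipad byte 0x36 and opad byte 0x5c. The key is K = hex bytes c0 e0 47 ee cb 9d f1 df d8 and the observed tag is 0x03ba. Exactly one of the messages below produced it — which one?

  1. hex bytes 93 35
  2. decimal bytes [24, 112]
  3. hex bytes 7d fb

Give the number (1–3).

Key hex bytes c0 e0 47 ee cb 9d f1 df d8 is 9 bytes > B = 7, so hash it first: H(key) = 06 e5, then zero-pad to 7 bytes: K' = 06 e5 00 00 00 00 00.
K' ⊕ ipad = 30 d3 36 36 36 36 36; K' ⊕ opad = 5a b9 5c 5c 5c 5c 5c.
m1: inner = H(30 d3 36 36 36 36 36 93 35) = 02 d9; tag = H(5a b9 5c 5c 5c 5c 5c 02 d9) = 03ba ← matches
m2: inner = H(30 d3 36 36 36 36 36 18 70) = 02 99; tag = H(5a b9 5c 5c 5c 5c 5c 02 99) = 037a
m3: inner = H(30 d3 36 36 36 36 36 7d fb) = 03 89; tag = H(5a b9 5c 5c 5c 5c 5c 03 89) = 036b

1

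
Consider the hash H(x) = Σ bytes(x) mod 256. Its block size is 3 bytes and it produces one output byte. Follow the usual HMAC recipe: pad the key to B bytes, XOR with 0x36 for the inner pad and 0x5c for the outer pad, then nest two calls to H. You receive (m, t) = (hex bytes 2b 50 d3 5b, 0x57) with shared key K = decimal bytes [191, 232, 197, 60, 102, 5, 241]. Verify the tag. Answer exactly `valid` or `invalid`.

valid

Key decimal bytes [191, 232, 197, 60, 102, 5, 241] = bf e8 c5 3c 66 05 f1 is 7 bytes > B = 3, so hash it first: H(key) = 04, then zero-pad to 3 bytes: K' = 04 00 00.
K' ⊕ ipad = 32 36 36; K' ⊕ opad = 58 5c 5c.
Inner hash: sum = 50+54+54+43+80+211+91 = 583; mod 256 = 71 → 47.
Outer hash (recomputed tag): sum = 88+92+92+71 = 343; mod 256 = 87 → 57.
Recomputed tag = 57; claimed = 57 → match.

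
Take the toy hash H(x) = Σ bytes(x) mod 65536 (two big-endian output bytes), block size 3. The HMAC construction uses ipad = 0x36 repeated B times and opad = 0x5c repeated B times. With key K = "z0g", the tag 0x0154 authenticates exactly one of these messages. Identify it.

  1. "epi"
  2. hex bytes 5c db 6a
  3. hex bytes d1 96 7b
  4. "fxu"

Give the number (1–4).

3

Key "z0g" = 7a 30 67 is exactly B = 3 bytes: K' = 7a 30 67.
K' ⊕ ipad = 4c 06 51; K' ⊕ opad = 26 6c 3b.
m1: inner = H(4c 06 51 65 70 69) = 01 e1; tag = H(26 6c 3b 01 e1) = 01af
m2: inner = H(4c 06 51 5c db 6a) = 02 44; tag = H(26 6c 3b 02 44) = 0113
m3: inner = H(4c 06 51 d1 96 7b) = 02 85; tag = H(26 6c 3b 02 85) = 0154 ← matches
m4: inner = H(4c 06 51 66 78 75) = 01 f6; tag = H(26 6c 3b 01 f6) = 01c4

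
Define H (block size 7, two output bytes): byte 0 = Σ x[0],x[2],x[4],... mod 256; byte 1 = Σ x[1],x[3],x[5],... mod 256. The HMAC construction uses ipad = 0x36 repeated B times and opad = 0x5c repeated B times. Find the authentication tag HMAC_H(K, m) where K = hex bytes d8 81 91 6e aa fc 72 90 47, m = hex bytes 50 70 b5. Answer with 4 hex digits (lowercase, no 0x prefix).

62eb

Key hex bytes d8 81 91 6e aa fc 72 90 47 is 9 bytes > B = 7, so hash it first: H(key) = cc 7b, then zero-pad to 7 bytes: K' = cc 7b 00 00 00 00 00.
K' ⊕ ipad = fa 4d 36 36 36 36 36.  K' ⊕ opad = 90 27 5c 5c 5c 5c 5c.
Inner input = (K'⊕ipad) ∥ m = fa 4d 36 36 36 36 36 ∥ 50 70 b5.
Inner hash: even-index sum = 524 mod 256 = 12; odd-index sum = 446 mod 256 = 190 → 0c be.
Outer input = (K'⊕opad) ∥ inner = 90 27 5c 5c 5c 5c 5c ∥ 0c be.
Outer hash (tag): even-index sum = 610 mod 256 = 98; odd-index sum = 235 mod 256 = 235 → 62 eb.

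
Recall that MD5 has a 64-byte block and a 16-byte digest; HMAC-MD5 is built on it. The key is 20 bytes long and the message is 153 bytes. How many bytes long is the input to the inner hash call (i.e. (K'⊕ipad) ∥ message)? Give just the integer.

Key is 20 ≤ 64 bytes, zero-padded: |K'| = 64.
Inner input = (K'⊕ipad) ∥ m → 64 + 153 = 217 bytes.

217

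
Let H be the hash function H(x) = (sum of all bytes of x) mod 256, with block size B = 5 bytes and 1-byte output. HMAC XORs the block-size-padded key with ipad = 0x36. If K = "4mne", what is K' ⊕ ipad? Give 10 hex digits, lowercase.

025b585336

Key "4mne" = 34 6d 6e 65 is 4 bytes ≤ B = 5; zero-pad to 5 bytes: K' = 34 6d 6e 65 00.
XOR each byte with 0x36: 34⊕36=02, 6d⊕36=5b, 6e⊕36=58, 65⊕36=53, 00⊕36=36.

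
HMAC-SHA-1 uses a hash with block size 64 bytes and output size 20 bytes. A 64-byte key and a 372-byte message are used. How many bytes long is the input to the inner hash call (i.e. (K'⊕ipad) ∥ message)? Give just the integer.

436

Key is 64 ≤ 64 bytes, zero-padded: |K'| = 64.
Inner input = (K'⊕ipad) ∥ m → 64 + 372 = 436 bytes.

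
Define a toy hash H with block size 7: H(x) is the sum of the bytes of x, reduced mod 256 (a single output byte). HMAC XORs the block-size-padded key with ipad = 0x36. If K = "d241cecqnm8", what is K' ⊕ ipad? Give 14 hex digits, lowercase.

Key "d241cecqnm8" = 64 32 34 31 63 65 63 71 6e 6d 38 is 11 bytes > B = 7, so hash it first: H(key) = aa, then zero-pad to 7 bytes: K' = aa 00 00 00 00 00 00.
XOR each byte with 0x36: aa⊕36=9c, 00⊕36=36, 00⊕36=36, 00⊕36=36, 00⊕36=36, 00⊕36=36, 00⊕36=36.

9c363636363636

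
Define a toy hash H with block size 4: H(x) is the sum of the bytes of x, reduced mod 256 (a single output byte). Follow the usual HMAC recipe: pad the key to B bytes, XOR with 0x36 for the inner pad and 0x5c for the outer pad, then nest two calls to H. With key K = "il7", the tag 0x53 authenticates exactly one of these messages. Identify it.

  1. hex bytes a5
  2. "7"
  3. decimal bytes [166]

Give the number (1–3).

Key "il7" = 69 6c 37 is 3 bytes ≤ B = 4; zero-pad to 4 bytes: K' = 69 6c 37 00.
K' ⊕ ipad = 5f 5a 01 36; K' ⊕ opad = 35 30 6b 5c.
m1: inner = H(5f 5a 01 36 a5) = 95; tag = H(35 30 6b 5c 95) = c1
m2: inner = H(5f 5a 01 36 37) = 27; tag = H(35 30 6b 5c 27) = 53 ← matches
m3: inner = H(5f 5a 01 36 a6) = 96; tag = H(35 30 6b 5c 96) = c2

2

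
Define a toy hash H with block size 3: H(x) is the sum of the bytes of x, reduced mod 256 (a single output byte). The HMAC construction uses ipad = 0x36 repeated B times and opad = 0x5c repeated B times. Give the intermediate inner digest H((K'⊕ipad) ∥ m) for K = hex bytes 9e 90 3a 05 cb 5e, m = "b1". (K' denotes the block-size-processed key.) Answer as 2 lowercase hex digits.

9f

Key hex bytes 9e 90 3a 05 cb 5e is 6 bytes > B = 3, so hash it first: H(key) = 96, then zero-pad to 3 bytes: K' = 96 00 00.
K' ⊕ ipad = a0 36 36.
Inner input = a0 36 36 ∥ 62 31.
Inner hash: sum = 160+54+54+98+49 = 415; mod 256 = 159 → 9f.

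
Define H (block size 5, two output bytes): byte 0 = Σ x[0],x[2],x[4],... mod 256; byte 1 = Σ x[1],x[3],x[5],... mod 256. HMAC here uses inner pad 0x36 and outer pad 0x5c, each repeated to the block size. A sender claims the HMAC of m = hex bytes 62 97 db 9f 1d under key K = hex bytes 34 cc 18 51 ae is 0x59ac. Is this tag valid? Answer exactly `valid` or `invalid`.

Key hex bytes 34 cc 18 51 ae is exactly B = 5 bytes: K' = 34 cc 18 51 ae.
K' ⊕ ipad = 02 fa 2e 67 98; K' ⊕ opad = 68 90 44 0d f2.
Inner hash: even-index sum = 510 mod 256 = 254; odd-index sum = 699 mod 256 = 187 → fe bb.
Outer hash (recomputed tag): even-index sum = 601 mod 256 = 89; odd-index sum = 411 mod 256 = 155 → 59 9b.
Recomputed tag = 599b; claimed = 59ac → mismatch.

invalid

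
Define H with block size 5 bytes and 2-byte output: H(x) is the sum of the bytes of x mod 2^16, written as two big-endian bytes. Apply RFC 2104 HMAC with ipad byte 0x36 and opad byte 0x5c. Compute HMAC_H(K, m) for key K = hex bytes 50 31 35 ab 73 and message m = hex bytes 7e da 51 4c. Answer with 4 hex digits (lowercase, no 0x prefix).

Key hex bytes 50 31 35 ab 73 is exactly B = 5 bytes: K' = 50 31 35 ab 73.
K' ⊕ ipad = 66 07 03 9d 45.  K' ⊕ opad = 0c 6d 69 f7 2f.
Inner input = (K'⊕ipad) ∥ m = 66 07 03 9d 45 ∥ 7e da 51 4c.
Inner hash: sum = 102+7+3+157+69+126+218+81+76 = 839 → 03 47.
Outer input = (K'⊕opad) ∥ inner = 0c 6d 69 f7 2f ∥ 03 47.
Outer hash (tag): sum = 12+109+105+247+47+3+71 = 594 → 02 52.

0252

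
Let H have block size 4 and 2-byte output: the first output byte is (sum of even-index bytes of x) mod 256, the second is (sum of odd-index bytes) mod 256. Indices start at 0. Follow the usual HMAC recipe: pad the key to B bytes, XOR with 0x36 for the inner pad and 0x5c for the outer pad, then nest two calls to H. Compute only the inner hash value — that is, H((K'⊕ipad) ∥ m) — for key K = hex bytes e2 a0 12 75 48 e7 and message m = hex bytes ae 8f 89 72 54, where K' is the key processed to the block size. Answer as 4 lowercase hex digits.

cb01

Key hex bytes e2 a0 12 75 48 e7 is 6 bytes > B = 4, so hash it first: H(key) = 3c fc, then zero-pad to 4 bytes: K' = 3c fc 00 00.
K' ⊕ ipad = 0a ca 36 36.
Inner input = 0a ca 36 36 ∥ ae 8f 89 72 54.
Inner hash: even-index sum = 459 mod 256 = 203; odd-index sum = 513 mod 256 = 1 → cb 01.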